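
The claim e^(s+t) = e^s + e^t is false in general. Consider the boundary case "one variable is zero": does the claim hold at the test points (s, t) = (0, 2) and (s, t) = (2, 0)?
At (0, 2): LHS = e^2 ≈ 7.389 ≠ RHS = 1 + e^2 ≈ 8.389
At (2, 0): LHS = e^2 ≈ 7.389 ≠ RHS = 1 + e^2 ≈ 8.389

Answer: No, fails at both test points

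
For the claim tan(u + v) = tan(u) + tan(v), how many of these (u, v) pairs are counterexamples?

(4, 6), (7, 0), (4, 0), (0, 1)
1

Testing each pair:
(4, 6): LHS = tan(10) ≈ 0.6484, RHS = tan(6) + tan(4) ≈ 0.8668 → counterexample
(7, 0): LHS = tan(7) ≈ 0.8714, RHS = tan(7) ≈ 0.8714 → satisfies claim
(4, 0): LHS = tan(4) ≈ 1.158, RHS = tan(4) ≈ 1.158 → satisfies claim
(0, 1): LHS = tan(1) ≈ 1.557, RHS = tan(1) ≈ 1.557 → satisfies claim

That makes 1 counterexample.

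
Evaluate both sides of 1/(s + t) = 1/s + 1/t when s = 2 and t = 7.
LHS = 1/(2 + 7) = 1/9
RHS = 1/2 + 1/7 = 9/14

LHS ≠ RHS, so the equation does not hold here.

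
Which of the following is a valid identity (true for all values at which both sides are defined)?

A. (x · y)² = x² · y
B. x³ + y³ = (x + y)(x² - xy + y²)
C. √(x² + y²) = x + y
A: fails at (5, 5) — LHS = 625, RHS = 125.
B: holds — e.g. at (6, 7), both sides equal 559.
C: fails at (3, 4) — LHS = 5, RHS = 7.

Answer: B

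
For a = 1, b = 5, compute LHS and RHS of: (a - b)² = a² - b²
LHS = (1 - 5)² = 16
RHS = 1² - 5² = -24

LHS ≠ RHS, so the equation does not hold here.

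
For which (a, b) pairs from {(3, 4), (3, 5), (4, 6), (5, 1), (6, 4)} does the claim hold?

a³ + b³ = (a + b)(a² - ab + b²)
All pairs

Testing each pair:
(3, 4): LHS = 91, RHS = 91 → holds
(3, 5): LHS = 152, RHS = 152 → holds
(4, 6): LHS = 280, RHS = 280 → holds
(5, 1): LHS = 126, RHS = 126 → holds
(6, 4): LHS = 280, RHS = 280 → holds

Every pair satisfies the claim.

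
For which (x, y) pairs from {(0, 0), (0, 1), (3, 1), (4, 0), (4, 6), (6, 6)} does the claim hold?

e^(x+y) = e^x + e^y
None

Testing each pair:
(0, 0): LHS = 1, RHS = 2 → fails
(0, 1): LHS = e ≈ 2.718, RHS = 1 + e ≈ 3.718 → fails
(3, 1): LHS = e^4 ≈ 54.6, RHS = e + e^3 ≈ 22.8 → fails
(4, 0): LHS = e^4 ≈ 54.6, RHS = 1 + e^4 ≈ 55.6 → fails
(4, 6): LHS = e^10 ≈ 22026.5, RHS = e^4 + e^6 ≈ 458 → fails
(6, 6): LHS = e^12 ≈ 162754.8, RHS = 2·e^6 ≈ 806.9 → fails

No pair satisfies the claim.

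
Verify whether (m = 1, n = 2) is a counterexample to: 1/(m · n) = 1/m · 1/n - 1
Yes

Substituting m = 1, n = 2:
LHS = 1/(1 · 2) = 1/2
RHS = 1/1 · 1/2 - 1 = -1/2

Since LHS ≠ RHS, this pair disproves the claim.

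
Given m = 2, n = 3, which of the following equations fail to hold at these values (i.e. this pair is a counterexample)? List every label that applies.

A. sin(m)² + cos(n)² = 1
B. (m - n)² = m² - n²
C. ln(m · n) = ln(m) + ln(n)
A, B

Evaluating each claim at the given values:
A. LHS = sin(2)² + cos(3)² ≈ 1.807, RHS = 1 → fails here (LHS ≠ RHS)
B. LHS = 1, RHS = -5 → fails here (LHS ≠ RHS)
C. LHS = ln(6) ≈ 1.792, RHS = ln(2) + ln(3) ≈ 1.792 → holds here (LHS = RHS)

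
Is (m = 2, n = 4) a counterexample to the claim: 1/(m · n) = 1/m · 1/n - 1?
Substituting m = 2, n = 4:
LHS = 1/(2 · 4) = 1/8
RHS = 1/2 · 1/4 - 1 = -7/8

Since LHS ≠ RHS, this pair disproves the claim.

Answer: Yes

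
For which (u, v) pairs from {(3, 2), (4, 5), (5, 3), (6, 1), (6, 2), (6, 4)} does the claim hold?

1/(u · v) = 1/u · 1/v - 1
None

Testing each pair:
(3, 2): LHS = 1/6, RHS = -5/6 → fails
(4, 5): LHS = 1/20, RHS = -19/20 → fails
(5, 3): LHS = 1/15, RHS = -14/15 → fails
(6, 1): LHS = 1/6, RHS = -5/6 → fails
(6, 2): LHS = 1/12, RHS = -11/12 → fails
(6, 4): LHS = 1/24, RHS = -23/24 → fails

No pair satisfies the claim.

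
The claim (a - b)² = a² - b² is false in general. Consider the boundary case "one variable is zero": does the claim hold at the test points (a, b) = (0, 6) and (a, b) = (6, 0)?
At (0, 6): LHS = 36 ≠ RHS = -36
At (6, 0): LHS = 36, RHS = 36 → equal

Answer: Only at (6, 0)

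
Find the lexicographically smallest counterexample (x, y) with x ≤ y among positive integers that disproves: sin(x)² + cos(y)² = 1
Substituting (1, 2) into the claim:
LHS = sin(1)² + cos(2)² ≈ 0.8813
RHS = 1

Since LHS ≠ RHS, this pair disproves the claim, and no lexicographically smaller pair (x ≤ y, positive integers) does.

For instance (1, 6) is also a counterexample (LHS = sin(1)² + cos(6)² ≈ 1.63, RHS = 1), but it's lexicographically larger.

Answer: (x, y) = (1, 2)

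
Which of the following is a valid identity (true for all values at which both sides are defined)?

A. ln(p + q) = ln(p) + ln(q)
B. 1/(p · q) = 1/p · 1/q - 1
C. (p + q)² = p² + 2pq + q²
C

A: fails at (4, 4) — LHS = ln(8) ≈ 2.079, RHS = 2·ln(4) ≈ 2.773.
B: fails at (4, 4) — LHS = 1/16, RHS = -15/16.
C: holds — e.g. at (1, 1), both sides equal 4.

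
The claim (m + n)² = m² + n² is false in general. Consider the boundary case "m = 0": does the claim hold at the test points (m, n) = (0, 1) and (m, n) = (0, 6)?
Yes, holds at both test points

At (0, 1): LHS = 1, RHS = 1 → equal
At (0, 6): LHS = 36, RHS = 36 → equal

So the claim does hold at both of these boundary points, even though it is not an identity.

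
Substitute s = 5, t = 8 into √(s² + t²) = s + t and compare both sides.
LHS = √(5² + 8²) = √(89) ≈ 9.434
RHS = 5 + 8 = 13

LHS ≠ RHS (they differ by about 3.566), so the equation does not hold here.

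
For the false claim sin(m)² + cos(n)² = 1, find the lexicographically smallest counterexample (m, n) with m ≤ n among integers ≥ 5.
Substituting (5, 6) into the claim:
LHS = sin(5)² + cos(6)² ≈ 1.841
RHS = 1

Since LHS ≠ RHS, this pair disproves the claim, and no lexicographically smaller pair (m ≤ n, integers ≥ 5) does.

For instance (9, 11) is also a counterexample (LHS = cos(11)² + sin(9)² ≈ 0.1699, RHS = 1), but it's lexicographically larger.

Answer: (m, n) = (5, 6)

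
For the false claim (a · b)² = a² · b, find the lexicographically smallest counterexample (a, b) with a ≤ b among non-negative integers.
At (1, 1): both sides equal 1, so it holds there.

Substituting (1, 2) into the claim:
LHS = (1 · 2)² = 4
RHS = 1² · 2 = 2

Since LHS ≠ RHS, this pair disproves the claim, and no lexicographically smaller pair (a ≤ b, non-negative integers) does.

For instance (3, 3) is also a counterexample (LHS = 81, RHS = 27), but it's lexicographically larger.

Answer: (a, b) = (1, 2)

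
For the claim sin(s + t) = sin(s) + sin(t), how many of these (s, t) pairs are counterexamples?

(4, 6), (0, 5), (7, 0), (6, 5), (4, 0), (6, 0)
2

Testing each pair:
(4, 6): LHS = sin(10) ≈ -0.544, RHS = sin(4) + sin(6) ≈ -1.036 → counterexample
(0, 5): LHS = sin(5) ≈ -0.9589, RHS = sin(5) ≈ -0.9589 → satisfies claim
(7, 0): LHS = sin(7) ≈ 0.657, RHS = sin(7) ≈ 0.657 → satisfies claim
(6, 5): LHS = sin(11) ≈ -1, RHS = sin(5) + sin(6) ≈ -1.238 → counterexample
(4, 0): LHS = sin(4) ≈ -0.7568, RHS = sin(4) ≈ -0.7568 → satisfies claim
(6, 0): LHS = sin(6) ≈ -0.2794, RHS = sin(6) ≈ -0.2794 → satisfies claim

That makes 2 counterexamples.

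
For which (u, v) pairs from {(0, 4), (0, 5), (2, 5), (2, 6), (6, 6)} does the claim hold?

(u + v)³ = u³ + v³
(0, 4), (0, 5)

Testing each pair:
(0, 4): LHS = 64, RHS = 64 → holds
(0, 5): LHS = 125, RHS = 125 → holds
(2, 5): LHS = 343, RHS = 133 → fails
(2, 6): LHS = 512, RHS = 224 → fails
(6, 6): LHS = 1728, RHS = 432 → fails

2 of 5 pairs satisfy the claim.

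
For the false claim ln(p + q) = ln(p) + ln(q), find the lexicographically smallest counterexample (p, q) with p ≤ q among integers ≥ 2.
(p, q) = (2, 3)

At (2, 2): both sides equal ln(4) ≈ 1.386, so it holds there.

Substituting (2, 3) into the claim:
LHS = ln(2 + 3) = ln(5) ≈ 1.609
RHS = ln(2) + ln(3) ≈ 1.792

Since LHS ≠ RHS, this pair disproves the claim, and no lexicographically smaller pair (p ≤ q, integers ≥ 2) does.

For instance (2, 4) is also a counterexample (LHS = ln(6) ≈ 1.792, RHS = ln(2) + ln(4) ≈ 2.079), but it's lexicographically larger.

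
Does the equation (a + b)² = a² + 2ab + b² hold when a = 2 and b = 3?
Substituting a = 2, b = 3:

LHS = (2 + 3)² = 25
RHS = 2² + 2·2·3 + 3² = 25

LHS = RHS, so the equation holds at this point.

Answer: Holds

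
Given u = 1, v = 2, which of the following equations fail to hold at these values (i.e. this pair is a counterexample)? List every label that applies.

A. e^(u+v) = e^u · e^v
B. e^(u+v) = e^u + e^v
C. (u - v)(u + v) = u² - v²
B

Evaluating each claim at the given values:
A. LHS = e^3 ≈ 20.09, RHS = e^3 ≈ 20.09 → holds here (LHS = RHS)
B. LHS = e^3 ≈ 20.09, RHS = e + e^2 ≈ 10.11 → fails here (LHS ≠ RHS)
C. LHS = -3, RHS = -3 → holds here (LHS = RHS)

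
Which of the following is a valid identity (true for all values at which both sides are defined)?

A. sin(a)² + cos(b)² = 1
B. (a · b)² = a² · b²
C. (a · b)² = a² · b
A: fails at (3, 7) — LHS = sin(3)² + cos(7)² ≈ 0.5883, RHS = 1.
B: holds — e.g. at (3, 3), both sides equal 81.
C: fails at (3, 4) — LHS = 144, RHS = 36.

Answer: B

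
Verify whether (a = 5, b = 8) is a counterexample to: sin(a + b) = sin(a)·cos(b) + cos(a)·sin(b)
No

Substituting a = 5, b = 8:
LHS = sin(5 + 8) = sin(13) ≈ 0.4202
RHS = sin(5)·cos(8) + cos(5)·sin(8) = sin(5)·cos(8) + sin(8)·cos(5) ≈ 0.4202

The sides agree, so this pair does not disprove the claim.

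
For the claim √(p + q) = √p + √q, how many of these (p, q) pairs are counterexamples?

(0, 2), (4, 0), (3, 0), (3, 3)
Testing each pair:
(0, 2): LHS = √(2) ≈ 1.414, RHS = √(2) ≈ 1.414 → satisfies claim
(4, 0): LHS = 2, RHS = 2 → satisfies claim
(3, 0): LHS = √(3) ≈ 1.732, RHS = √(3) ≈ 1.732 → satisfies claim
(3, 3): LHS = √(6) ≈ 2.449, RHS = 2·√(3) ≈ 3.464 → counterexample

That makes 1 counterexample.

Answer: 1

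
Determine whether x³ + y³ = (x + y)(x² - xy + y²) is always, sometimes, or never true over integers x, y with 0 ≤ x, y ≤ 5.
The identity holds for every pair in the range. For instance at (x, y) = (1, 4): both sides equal 65.

Answer: Always true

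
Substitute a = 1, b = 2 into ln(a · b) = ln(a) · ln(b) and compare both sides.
LHS = ln(1 · 2) = ln(2) ≈ 0.6931
RHS = ln(1) · ln(2) = 0

LHS ≠ RHS (they differ by about 0.6931), so the equation does not hold here.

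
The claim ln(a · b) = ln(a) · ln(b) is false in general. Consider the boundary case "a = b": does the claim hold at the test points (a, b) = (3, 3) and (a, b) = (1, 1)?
Only at (1, 1)

At (3, 3): LHS = ln(9) ≈ 2.197 ≠ RHS = ln(3)² ≈ 1.207
At (1, 1): LHS = 0, RHS = 0 → equal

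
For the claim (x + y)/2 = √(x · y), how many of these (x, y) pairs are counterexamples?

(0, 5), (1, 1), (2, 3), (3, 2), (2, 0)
4

Testing each pair:
(0, 5): LHS = 5/2, RHS = 0 → counterexample
(1, 1): LHS = 1, RHS = 1 → satisfies claim
(2, 3): LHS = 5/2, RHS = √(6) ≈ 2.449 → counterexample
(3, 2): LHS = 5/2, RHS = √(6) ≈ 2.449 → counterexample
(2, 0): LHS = 1, RHS = 0 → counterexample

That makes 4 counterexamples.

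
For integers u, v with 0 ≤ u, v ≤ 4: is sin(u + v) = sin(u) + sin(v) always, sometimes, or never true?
Sometimes true

It holds at (u, v) = (0, 3) (both sides equal sin(3) ≈ 0.1411), but fails at (u, v) = (3, 2) (LHS = sin(5) ≈ -0.9589, RHS = sin(3) + sin(2) ≈ 1.05).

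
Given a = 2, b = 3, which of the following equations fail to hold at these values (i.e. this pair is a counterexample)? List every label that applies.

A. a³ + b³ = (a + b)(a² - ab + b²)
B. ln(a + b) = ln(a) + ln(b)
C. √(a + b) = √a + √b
B, C

Evaluating each claim at the given values:
A. LHS = 35, RHS = 35 → holds here (LHS = RHS)
B. LHS = ln(5) ≈ 1.609, RHS = ln(2) + ln(3) ≈ 1.792 → fails here (LHS ≠ RHS)
C. LHS = √(5) ≈ 2.236, RHS = √(2) + √(3) ≈ 3.146 → fails here (LHS ≠ RHS)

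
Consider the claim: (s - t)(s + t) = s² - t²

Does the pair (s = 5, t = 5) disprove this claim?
Substituting s = 5, t = 5:
LHS = (5 - 5)(5 + 5) = 0
RHS = 5² - 5² = 0

The sides agree, so this pair does not disprove the claim.

Answer: No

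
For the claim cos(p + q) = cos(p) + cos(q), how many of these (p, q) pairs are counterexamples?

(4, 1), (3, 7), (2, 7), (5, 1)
4

Testing each pair:
(4, 1): LHS = cos(5) ≈ 0.2837, RHS = cos(4) + cos(1) ≈ -0.1133 → counterexample
(3, 7): LHS = cos(10) ≈ -0.8391, RHS = cos(3) + cos(7) ≈ -0.2361 → counterexample
(2, 7): LHS = cos(9) ≈ -0.9111, RHS = cos(2) + cos(7) ≈ 0.3378 → counterexample
(5, 1): LHS = cos(6) ≈ 0.9602, RHS = cos(5) + cos(1) ≈ 0.824 → counterexample

That makes 4 counterexamples.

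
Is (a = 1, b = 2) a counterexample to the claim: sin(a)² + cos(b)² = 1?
Yes

Substituting a = 1, b = 2:
LHS = sin(1)² + cos(2)² ≈ 0.8813
RHS = 1

Since LHS ≠ RHS, this pair disproves the claim.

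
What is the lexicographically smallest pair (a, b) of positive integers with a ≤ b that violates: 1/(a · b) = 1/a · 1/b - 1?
(a, b) = (1, 1)

Substituting (1, 1) into the claim:
LHS = 1/(1 · 1) = 1
RHS = 1/1 · 1/1 - 1 = 0

Since LHS ≠ RHS, this pair disproves the claim, and no lexicographically smaller pair (a ≤ b, positive integers) does.

For instance (3, 6) is also a counterexample (LHS = 1/18, RHS = -17/18), but it's lexicographically larger.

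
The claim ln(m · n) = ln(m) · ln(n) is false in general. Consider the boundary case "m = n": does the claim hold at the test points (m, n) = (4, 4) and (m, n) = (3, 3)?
No, fails at both test points

At (4, 4): LHS = ln(16) ≈ 2.773 ≠ RHS = ln(4)² ≈ 1.922
At (3, 3): LHS = ln(9) ≈ 2.197 ≠ RHS = ln(3)² ≈ 1.207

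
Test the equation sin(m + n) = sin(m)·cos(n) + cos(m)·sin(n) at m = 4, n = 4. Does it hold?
Substituting m = 4, n = 4:

LHS = sin(4 + 4) = sin(8) ≈ 0.9894
RHS = sin(4)·cos(4) + cos(4)·sin(4) = 2·sin(4)·cos(4) ≈ 0.9894

LHS = RHS, so the equation holds at this point.

Answer: Holds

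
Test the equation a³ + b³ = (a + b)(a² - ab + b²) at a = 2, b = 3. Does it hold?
Substituting a = 2, b = 3:

LHS = 2³ + 3³ = 35
RHS = (2 + 3)(2² - 2·3 + 3²) = 35

LHS = RHS, so the equation holds at this point.

Answer: Holds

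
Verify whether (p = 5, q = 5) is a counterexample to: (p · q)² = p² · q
Yes

Substituting p = 5, q = 5:
LHS = (5 · 5)² = 625
RHS = 5² · 5 = 125

Since LHS ≠ RHS, this pair disproves the claim.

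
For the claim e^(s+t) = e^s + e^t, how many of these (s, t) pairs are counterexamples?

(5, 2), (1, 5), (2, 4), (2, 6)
Testing each pair:
(5, 2): LHS = e^7 ≈ 1097, RHS = e^2 + e^5 ≈ 155.8 → counterexample
(1, 5): LHS = e^6 ≈ 403.4, RHS = e + e^5 ≈ 151.1 → counterexample
(2, 4): LHS = e^6 ≈ 403.4, RHS = e^2 + e^4 ≈ 61.99 → counterexample
(2, 6): LHS = e^8 ≈ 2981, RHS = e^2 + e^6 ≈ 410.8 → counterexample

That makes 4 counterexamples.

Answer: 4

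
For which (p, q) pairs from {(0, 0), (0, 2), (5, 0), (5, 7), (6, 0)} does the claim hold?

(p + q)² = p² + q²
Testing each pair:
(0, 0): LHS = 0, RHS = 0 → holds
(0, 2): LHS = 4, RHS = 4 → holds
(5, 0): LHS = 25, RHS = 25 → holds
(5, 7): LHS = 144, RHS = 74 → fails
(6, 0): LHS = 36, RHS = 36 → holds

4 of 5 pairs satisfy the claim.

Answer: (0, 0), (0, 2), (5, 0), (6, 0)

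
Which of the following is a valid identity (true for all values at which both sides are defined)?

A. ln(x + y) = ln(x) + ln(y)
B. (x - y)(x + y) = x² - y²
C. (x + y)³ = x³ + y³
A: fails at (1, 5) — LHS = ln(6) ≈ 1.792, RHS = ln(5) ≈ 1.609.
B: holds — e.g. at (5, 8), both sides equal -39.
C: fails at (1, 1) — LHS = 8, RHS = 2.

Answer: B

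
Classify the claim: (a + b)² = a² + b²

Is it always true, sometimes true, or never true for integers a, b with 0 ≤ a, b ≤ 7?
It holds at (a, b) = (0, 3) (both sides equal 9), but fails at (a, b) = (3, 4) (LHS = 49, RHS = 25).

Answer: Sometimes true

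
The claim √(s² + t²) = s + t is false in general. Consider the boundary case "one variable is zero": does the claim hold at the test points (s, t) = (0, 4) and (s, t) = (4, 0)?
Yes, holds at both test points

At (0, 4): LHS = 4, RHS = 4 → equal
At (4, 0): LHS = 4, RHS = 4 → equal

So the claim does hold at both of these boundary points, even though it is not an identity.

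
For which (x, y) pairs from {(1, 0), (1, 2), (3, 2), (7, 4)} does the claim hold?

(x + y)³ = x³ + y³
Testing each pair:
(1, 0): LHS = 1, RHS = 1 → holds
(1, 2): LHS = 27, RHS = 9 → fails
(3, 2): LHS = 125, RHS = 35 → fails
(7, 4): LHS = 1331, RHS = 407 → fails

1 of 4 pairs satisfies the claim.

Answer: (1, 0)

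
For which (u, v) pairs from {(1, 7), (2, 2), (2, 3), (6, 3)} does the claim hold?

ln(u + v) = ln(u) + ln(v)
Testing each pair:
(1, 7): LHS = ln(8) ≈ 2.079, RHS = ln(7) ≈ 1.946 → fails
(2, 2): LHS = ln(4) ≈ 1.386, RHS = 2·ln(2) ≈ 1.386 → holds
(2, 3): LHS = ln(5) ≈ 1.609, RHS = ln(2) + ln(3) ≈ 1.792 → fails
(6, 3): LHS = ln(9) ≈ 2.197, RHS = ln(3) + ln(6) ≈ 2.89 → fails

1 of 4 pairs satisfies the claim.

Answer: (2, 2)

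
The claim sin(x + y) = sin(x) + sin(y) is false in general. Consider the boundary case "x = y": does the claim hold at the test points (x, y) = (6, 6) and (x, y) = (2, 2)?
No, fails at both test points

At (6, 6): LHS = sin(12) ≈ -0.5366 ≠ RHS = 2·sin(6) ≈ -0.5588
At (2, 2): LHS = sin(4) ≈ -0.7568 ≠ RHS = 2·sin(2) ≈ 1.819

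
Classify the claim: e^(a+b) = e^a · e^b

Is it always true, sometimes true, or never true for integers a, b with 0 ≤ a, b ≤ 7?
The identity holds for every pair in the range. For instance at (a, b) = (2, 5): both sides equal e^7 ≈ 1097.

Answer: Always true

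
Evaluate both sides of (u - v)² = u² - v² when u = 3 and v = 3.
LHS = (3 - 3)² = 0
RHS = 3² - 3² = 0

LHS = RHS: the two sides agree.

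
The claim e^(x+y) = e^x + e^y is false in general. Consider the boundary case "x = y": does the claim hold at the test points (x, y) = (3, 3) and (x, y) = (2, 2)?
At (3, 3): LHS = e^6 ≈ 403.4 ≠ RHS = 2·e^3 ≈ 40.17
At (2, 2): LHS = e^4 ≈ 54.6 ≠ RHS = 2·e^2 ≈ 14.78

Answer: No, fails at both test points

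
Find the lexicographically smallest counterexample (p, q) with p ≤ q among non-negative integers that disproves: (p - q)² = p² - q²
Substituting (0, 1) into the claim:
LHS = (0 - 1)² = 1
RHS = 0² - 1² = -1

Since LHS ≠ RHS, this pair disproves the claim, and no lexicographically smaller pair (p ≤ q, non-negative integers) does.

For instance (2, 5) is also a counterexample (LHS = 9, RHS = -21), but it's lexicographically larger.

Answer: (p, q) = (0, 1)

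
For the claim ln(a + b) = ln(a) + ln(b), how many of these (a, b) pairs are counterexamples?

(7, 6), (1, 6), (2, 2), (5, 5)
3

Testing each pair:
(7, 6): LHS = ln(13) ≈ 2.565, RHS = ln(6) + ln(7) ≈ 3.738 → counterexample
(1, 6): LHS = ln(7) ≈ 1.946, RHS = ln(6) ≈ 1.792 → counterexample
(2, 2): LHS = ln(4) ≈ 1.386, RHS = 2·ln(2) ≈ 1.386 → satisfies claim
(5, 5): LHS = ln(10) ≈ 2.303, RHS = 2·ln(5) ≈ 3.219 → counterexample

That makes 3 counterexamples.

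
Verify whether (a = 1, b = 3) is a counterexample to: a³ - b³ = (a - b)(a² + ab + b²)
Substituting a = 1, b = 3:
LHS = 1³ - 3³ = -26
RHS = (1 - 3)(1² + 1·3 + 3²) = -26

The sides agree, so this pair does not disprove the claim.

Answer: No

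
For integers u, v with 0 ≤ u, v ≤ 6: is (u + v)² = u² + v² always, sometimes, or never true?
Sometimes true

It holds at (u, v) = (0, 2) (both sides equal 4), but fails at (u, v) = (6, 4) (LHS = 100, RHS = 52).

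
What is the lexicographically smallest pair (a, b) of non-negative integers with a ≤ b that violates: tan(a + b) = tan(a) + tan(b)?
At (0, 0): both sides equal 0, so it holds there.
At (0, 7): both sides equal tan(7) ≈ 0.8714, so it holds there.

Substituting (1, 1) into the claim:
LHS = tan(1 + 1) = tan(2) ≈ -2.185
RHS = tan(1) + tan(1) = 2·tan(1) ≈ 3.115

Since LHS ≠ RHS, this pair disproves the claim, and no lexicographically smaller pair (a ≤ b, non-negative integers) does.

For instance (7, 7) is also a counterexample (LHS = tan(14) ≈ 7.245, RHS = 2·tan(7) ≈ 1.743), but it's lexicographically larger.

Answer: (a, b) = (1, 1)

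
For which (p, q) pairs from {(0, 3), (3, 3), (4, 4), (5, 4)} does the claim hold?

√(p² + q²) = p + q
Testing each pair:
(0, 3): LHS = 3, RHS = 3 → holds
(3, 3): LHS = 3·√(2) ≈ 4.243, RHS = 6 → fails
(4, 4): LHS = 4·√(2) ≈ 5.657, RHS = 8 → fails
(5, 4): LHS = √(41) ≈ 6.403, RHS = 9 → fails

1 of 4 pairs satisfies the claim.

Answer: (0, 3)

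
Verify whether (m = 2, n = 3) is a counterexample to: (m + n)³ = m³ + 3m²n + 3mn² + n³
Substituting m = 2, n = 3:
LHS = (2 + 3)³ = 125
RHS = 2³ + 3·2²·3 + 3·2·3² + 3³ = 125

The sides agree, so this pair does not disprove the claim.

Answer: No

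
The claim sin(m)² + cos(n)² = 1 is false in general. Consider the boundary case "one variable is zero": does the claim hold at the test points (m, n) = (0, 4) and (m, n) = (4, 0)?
At (0, 4): LHS = cos(4)² ≈ 0.4272 ≠ RHS = 1
At (4, 0): LHS = sin(4)² + 1 ≈ 1.573 ≠ RHS = 1

Answer: No, fails at both test points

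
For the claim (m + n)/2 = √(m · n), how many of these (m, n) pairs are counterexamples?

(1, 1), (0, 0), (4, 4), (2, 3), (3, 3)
1

Testing each pair:
(1, 1): LHS = 1, RHS = 1 → satisfies claim
(0, 0): LHS = 0, RHS = 0 → satisfies claim
(4, 4): LHS = 4, RHS = 4 → satisfies claim
(2, 3): LHS = 5/2, RHS = √(6) ≈ 2.449 → counterexample
(3, 3): LHS = 3, RHS = 3 → satisfies claim

That makes 1 counterexample.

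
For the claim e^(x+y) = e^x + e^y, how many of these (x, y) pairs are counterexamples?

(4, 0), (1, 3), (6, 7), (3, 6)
Testing each pair:
(4, 0): LHS = e^4 ≈ 54.6, RHS = 1 + e^4 ≈ 55.6 → counterexample
(1, 3): LHS = e^4 ≈ 54.6, RHS = e + e^3 ≈ 22.8 → counterexample
(6, 7): LHS = e^13 ≈ 442413.4, RHS = e^6 + e^7 ≈ 1500 → counterexample
(3, 6): LHS = e^9 ≈ 8103, RHS = e^3 + e^6 ≈ 423.5 → counterexample

That makes 4 counterexamples.

Answer: 4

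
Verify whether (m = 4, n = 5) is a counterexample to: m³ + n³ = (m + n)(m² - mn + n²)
No

Substituting m = 4, n = 5:
LHS = 4³ + 5³ = 189
RHS = (4 + 5)(4² - 4·5 + 5²) = 189

The sides agree, so this pair does not disprove the claim.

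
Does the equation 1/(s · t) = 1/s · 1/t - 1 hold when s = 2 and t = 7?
Fails

Substituting s = 2, t = 7:

LHS = 1/(2 · 7) = 1/14
RHS = 1/2 · 1/7 - 1 = -13/14

LHS ≠ RHS, so the equation does not hold at this point.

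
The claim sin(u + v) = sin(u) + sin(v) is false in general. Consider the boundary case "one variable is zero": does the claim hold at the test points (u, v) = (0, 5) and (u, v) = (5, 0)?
At (0, 5): LHS = sin(5) ≈ -0.9589, RHS = sin(5) ≈ -0.9589 → equal
At (5, 0): LHS = sin(5) ≈ -0.9589, RHS = sin(5) ≈ -0.9589 → equal

So the claim does hold at both of these boundary points, even though it is not an identity.

Answer: Yes, holds at both test points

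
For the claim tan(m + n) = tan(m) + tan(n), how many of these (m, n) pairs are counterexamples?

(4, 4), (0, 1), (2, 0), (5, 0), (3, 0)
1

Testing each pair:
(4, 4): LHS = tan(8) ≈ -6.8, RHS = 2·tan(4) ≈ 2.316 → counterexample
(0, 1): LHS = tan(1) ≈ 1.557, RHS = tan(1) ≈ 1.557 → satisfies claim
(2, 0): LHS = tan(2) ≈ -2.185, RHS = tan(2) ≈ -2.185 → satisfies claim
(5, 0): LHS = tan(5) ≈ -3.381, RHS = tan(5) ≈ -3.381 → satisfies claim
(3, 0): LHS = tan(3) ≈ -0.1425, RHS = tan(3) ≈ -0.1425 → satisfies claim

That makes 1 counterexample.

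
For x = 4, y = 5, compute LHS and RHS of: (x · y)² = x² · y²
LHS = (4 · 5)² = 400
RHS = 4² · 5² = 400

LHS = RHS: the two sides agree.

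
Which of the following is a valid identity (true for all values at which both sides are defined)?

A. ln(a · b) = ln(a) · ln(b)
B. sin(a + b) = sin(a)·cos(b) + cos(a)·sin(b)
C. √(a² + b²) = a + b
B

A: fails at (2, 3) — LHS = ln(6) ≈ 1.792, RHS = ln(2)·ln(3) ≈ 0.7615.
B: holds — e.g. at (4, 4), both sides equal sin(8) ≈ 0.9894.
C: fails at (1, 5) — LHS = √(26) ≈ 5.099, RHS = 6.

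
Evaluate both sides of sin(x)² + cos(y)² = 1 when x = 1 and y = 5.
LHS = sin(1)² + cos(5)² ≈ 0.7885
RHS = 1

LHS ≠ RHS (they differ by about 0.2115), so the equation does not hold here.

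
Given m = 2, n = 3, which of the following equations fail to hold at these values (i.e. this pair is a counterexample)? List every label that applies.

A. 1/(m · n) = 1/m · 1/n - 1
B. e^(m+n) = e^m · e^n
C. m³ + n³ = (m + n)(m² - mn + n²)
A

Evaluating each claim at the given values:
A. LHS = 1/6, RHS = -5/6 → fails here (LHS ≠ RHS)
B. LHS = e^5 ≈ 148.4, RHS = e^5 ≈ 148.4 → holds here (LHS = RHS)
C. LHS = 35, RHS = 35 → holds here (LHS = RHS)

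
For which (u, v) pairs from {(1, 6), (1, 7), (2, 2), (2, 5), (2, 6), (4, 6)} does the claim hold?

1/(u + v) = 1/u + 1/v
Testing each pair:
(1, 6): LHS = 1/7, RHS = 7/6 → fails
(1, 7): LHS = 1/8, RHS = 8/7 → fails
(2, 2): LHS = 1/4, RHS = 1 → fails
(2, 5): LHS = 1/7, RHS = 7/10 → fails
(2, 6): LHS = 1/8, RHS = 2/3 → fails
(4, 6): LHS = 1/10, RHS = 5/12 → fails

No pair satisfies the claim.

Answer: None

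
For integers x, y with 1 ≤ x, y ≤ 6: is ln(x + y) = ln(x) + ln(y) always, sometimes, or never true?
It holds at (x, y) = (2, 2) (both sides equal ln(4) ≈ 1.386), but fails at (x, y) = (4, 6) (LHS = ln(10) ≈ 2.303, RHS = ln(4) + ln(6) ≈ 3.178).

Answer: Sometimes true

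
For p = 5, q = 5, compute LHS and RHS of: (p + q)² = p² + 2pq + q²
LHS = (5 + 5)² = 100
RHS = 5² + 2·5·5 + 5² = 100

LHS = RHS: the two sides agree.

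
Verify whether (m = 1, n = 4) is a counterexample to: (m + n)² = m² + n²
Substituting m = 1, n = 4:
LHS = (1 + 4)² = 25
RHS = 1² + 4² = 17

Since LHS ≠ RHS, this pair disproves the claim.

Answer: Yes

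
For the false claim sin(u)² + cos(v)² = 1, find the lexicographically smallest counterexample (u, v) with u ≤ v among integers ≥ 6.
Substituting (6, 7) into the claim:
LHS = sin(6)² + cos(7)² ≈ 0.6464
RHS = 1

Since LHS ≠ RHS, this pair disproves the claim, and no lexicographically smaller pair (u ≤ v, integers ≥ 6) does.

For instance (6, 12) is also a counterexample (LHS = sin(6)² + cos(12)² ≈ 0.7902, RHS = 1), but it's lexicographically larger.

Answer: (u, v) = (6, 7)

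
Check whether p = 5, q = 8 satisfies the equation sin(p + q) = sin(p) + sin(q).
Substituting p = 5, q = 8:

LHS = sin(5 + 8) = sin(13) ≈ 0.4202
RHS = sin(5) + sin(8) ≈ 0.03043

LHS ≠ RHS, so the equation does not hold at this point.

Answer: Fails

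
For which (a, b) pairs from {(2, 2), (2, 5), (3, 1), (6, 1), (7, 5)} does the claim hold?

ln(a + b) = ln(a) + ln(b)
(2, 2)

Testing each pair:
(2, 2): LHS = ln(4) ≈ 1.386, RHS = 2·ln(2) ≈ 1.386 → holds
(2, 5): LHS = ln(7) ≈ 1.946, RHS = ln(2) + ln(5) ≈ 2.303 → fails
(3, 1): LHS = ln(4) ≈ 1.386, RHS = ln(3) ≈ 1.099 → fails
(6, 1): LHS = ln(7) ≈ 1.946, RHS = ln(6) ≈ 1.792 → fails
(7, 5): LHS = ln(12) ≈ 2.485, RHS = ln(5) + ln(7) ≈ 3.555 → fails

1 of 5 pairs satisfies the claim.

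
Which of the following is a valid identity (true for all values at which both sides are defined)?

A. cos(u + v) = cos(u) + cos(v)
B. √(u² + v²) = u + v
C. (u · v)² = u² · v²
C

A: fails at (1, 5) — LHS = cos(6) ≈ 0.9602, RHS = cos(5) + cos(1) ≈ 0.824.
B: fails at (2, 3) — LHS = √(13) ≈ 3.606, RHS = 5.
C: holds — e.g. at (2, 2), both sides equal 16.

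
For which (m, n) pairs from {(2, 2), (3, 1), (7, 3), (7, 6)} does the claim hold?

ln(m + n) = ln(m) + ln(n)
(2, 2)

Testing each pair:
(2, 2): LHS = ln(4) ≈ 1.386, RHS = 2·ln(2) ≈ 1.386 → holds
(3, 1): LHS = ln(4) ≈ 1.386, RHS = ln(3) ≈ 1.099 → fails
(7, 3): LHS = ln(10) ≈ 2.303, RHS = ln(3) + ln(7) ≈ 3.045 → fails
(7, 6): LHS = ln(13) ≈ 2.565, RHS = ln(6) + ln(7) ≈ 3.738 → fails

1 of 4 pairs satisfies the claim.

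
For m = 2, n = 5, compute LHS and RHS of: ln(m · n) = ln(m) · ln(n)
LHS = ln(2 · 5) = ln(10) ≈ 2.303
RHS = ln(2) · ln(5) ≈ 1.116

LHS ≠ RHS (they differ by about 1.187), so the equation does not hold here.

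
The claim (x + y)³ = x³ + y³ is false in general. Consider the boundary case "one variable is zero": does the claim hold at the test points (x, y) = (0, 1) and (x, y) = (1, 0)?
At (0, 1): LHS = 1, RHS = 1 → equal
At (1, 0): LHS = 1, RHS = 1 → equal

So the claim does hold at both of these boundary points, even though it is not an identity.

Answer: Yes, holds at both test points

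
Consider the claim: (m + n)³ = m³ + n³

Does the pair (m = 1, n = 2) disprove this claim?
Yes

Substituting m = 1, n = 2:
LHS = (1 + 2)³ = 27
RHS = 1³ + 2³ = 9

Since LHS ≠ RHS, this pair disproves the claim.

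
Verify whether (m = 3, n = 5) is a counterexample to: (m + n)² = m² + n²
Yes

Substituting m = 3, n = 5:
LHS = (3 + 5)² = 64
RHS = 3² + 5² = 34

Since LHS ≠ RHS, this pair disproves the claim.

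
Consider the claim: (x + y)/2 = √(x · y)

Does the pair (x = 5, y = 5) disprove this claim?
Substituting x = 5, y = 5:
LHS = (5 + 5)/2 = 5
RHS = √(5 · 5) = 5

The sides agree, so this pair does not disprove the claim.

Answer: No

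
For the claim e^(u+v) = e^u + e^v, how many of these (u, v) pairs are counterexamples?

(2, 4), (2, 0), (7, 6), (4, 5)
Testing each pair:
(2, 4): LHS = e^6 ≈ 403.4, RHS = e^2 + e^4 ≈ 61.99 → counterexample
(2, 0): LHS = e^2 ≈ 7.389, RHS = 1 + e^2 ≈ 8.389 → counterexample
(7, 6): LHS = e^13 ≈ 442413.4, RHS = e^6 + e^7 ≈ 1500 → counterexample
(4, 5): LHS = e^9 ≈ 8103, RHS = e^4 + e^5 ≈ 203 → counterexample

That makes 4 counterexamples.

Answer: 4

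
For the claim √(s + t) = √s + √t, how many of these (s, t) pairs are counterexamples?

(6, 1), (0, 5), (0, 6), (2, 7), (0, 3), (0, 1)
2

Testing each pair:
(6, 1): LHS = √(7) ≈ 2.646, RHS = 1 + √(6) ≈ 3.449 → counterexample
(0, 5): LHS = √(5) ≈ 2.236, RHS = √(5) ≈ 2.236 → satisfies claim
(0, 6): LHS = √(6) ≈ 2.449, RHS = √(6) ≈ 2.449 → satisfies claim
(2, 7): LHS = 3, RHS = √(2) + √(7) ≈ 4.06 → counterexample
(0, 3): LHS = √(3) ≈ 1.732, RHS = √(3) ≈ 1.732 → satisfies claim
(0, 1): LHS = 1, RHS = 1 → satisfies claim

That makes 2 counterexamples.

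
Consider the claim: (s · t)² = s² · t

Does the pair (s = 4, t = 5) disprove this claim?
Yes

Substituting s = 4, t = 5:
LHS = (4 · 5)² = 400
RHS = 4² · 5 = 80

Since LHS ≠ RHS, this pair disproves the claim.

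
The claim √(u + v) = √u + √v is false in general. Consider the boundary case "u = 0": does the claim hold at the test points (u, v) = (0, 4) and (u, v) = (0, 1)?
Yes, holds at both test points

At (0, 4): LHS = 2, RHS = 2 → equal
At (0, 1): LHS = 1, RHS = 1 → equal

So the claim does hold at both of these boundary points, even though it is not an identity.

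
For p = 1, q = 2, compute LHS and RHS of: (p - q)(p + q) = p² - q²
LHS = (1 - 2)(1 + 2) = -3
RHS = 1² - 2² = -3

LHS = RHS: the two sides agree.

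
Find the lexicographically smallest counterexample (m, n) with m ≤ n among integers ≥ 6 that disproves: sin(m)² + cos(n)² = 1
Substituting (6, 7) into the claim:
LHS = sin(6)² + cos(7)² ≈ 0.6464
RHS = 1

Since LHS ≠ RHS, this pair disproves the claim, and no lexicographically smaller pair (m ≤ n, integers ≥ 6) does.

For instance (8, 12) is also a counterexample (LHS = cos(12)² + sin(8)² ≈ 1.691, RHS = 1), but it's lexicographically larger.

Answer: (m, n) = (6, 7)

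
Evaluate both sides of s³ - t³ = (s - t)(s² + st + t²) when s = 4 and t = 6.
LHS = 4³ - 6³ = -152
RHS = (4 - 6)(4² + 4·6 + 6²) = -152

LHS = RHS: the two sides agree.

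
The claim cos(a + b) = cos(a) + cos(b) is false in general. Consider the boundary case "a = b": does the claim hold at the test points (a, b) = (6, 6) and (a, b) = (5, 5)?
At (6, 6): LHS = cos(12) ≈ 0.8439 ≠ RHS = 2·cos(6) ≈ 1.92
At (5, 5): LHS = cos(10) ≈ -0.8391 ≠ RHS = 2·cos(5) ≈ 0.5673

Answer: No, fails at both test points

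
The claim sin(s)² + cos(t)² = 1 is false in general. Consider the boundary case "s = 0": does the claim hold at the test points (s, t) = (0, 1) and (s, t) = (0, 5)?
At (0, 1): LHS = cos(1)² ≈ 0.2919 ≠ RHS = 1
At (0, 5): LHS = cos(5)² ≈ 0.08046 ≠ RHS = 1

Answer: No, fails at both test points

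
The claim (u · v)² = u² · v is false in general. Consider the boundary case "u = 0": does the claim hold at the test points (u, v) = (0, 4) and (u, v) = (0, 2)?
At (0, 4): LHS = 0, RHS = 0 → equal
At (0, 2): LHS = 0, RHS = 0 → equal

So the claim does hold at both of these boundary points, even though it is not an identity.

Answer: Yes, holds at both test points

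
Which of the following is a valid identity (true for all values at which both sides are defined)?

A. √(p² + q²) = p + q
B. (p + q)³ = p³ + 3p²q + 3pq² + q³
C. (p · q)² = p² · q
B

A: fails at (3, 3) — LHS = 3·√(2) ≈ 4.243, RHS = 6.
B: holds — e.g. at (2, 5), both sides equal 343.
C: fails at (1, 2) — LHS = 4, RHS = 2.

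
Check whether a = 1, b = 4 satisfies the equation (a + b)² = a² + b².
Fails

Substituting a = 1, b = 4:

LHS = (1 + 4)² = 25
RHS = 1² + 4² = 17

LHS ≠ RHS, so the equation does not hold at this point.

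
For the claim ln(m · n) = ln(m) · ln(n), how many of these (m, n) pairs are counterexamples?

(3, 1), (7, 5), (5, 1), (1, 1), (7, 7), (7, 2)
Testing each pair:
(3, 1): LHS = ln(3) ≈ 1.099, RHS = 0 → counterexample
(7, 5): LHS = ln(35) ≈ 3.555, RHS = ln(5)·ln(7) ≈ 3.132 → counterexample
(5, 1): LHS = ln(5) ≈ 1.609, RHS = 0 → counterexample
(1, 1): LHS = 0, RHS = 0 → satisfies claim
(7, 7): LHS = ln(49) ≈ 3.892, RHS = ln(7)² ≈ 3.787 → counterexample
(7, 2): LHS = ln(14) ≈ 2.639, RHS = ln(2)·ln(7) ≈ 1.349 → counterexample

That makes 5 counterexamples.

Answer: 5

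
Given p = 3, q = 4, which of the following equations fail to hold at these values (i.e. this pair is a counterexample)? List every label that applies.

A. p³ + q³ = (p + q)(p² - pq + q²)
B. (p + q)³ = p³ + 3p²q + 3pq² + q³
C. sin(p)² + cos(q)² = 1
Evaluating each claim at the given values:
A. LHS = 91, RHS = 91 → holds here (LHS = RHS)
B. LHS = 343, RHS = 343 → holds here (LHS = RHS)
C. LHS = sin(3)² + cos(4)² ≈ 0.4472, RHS = 1 → fails here (LHS ≠ RHS)

Answer: C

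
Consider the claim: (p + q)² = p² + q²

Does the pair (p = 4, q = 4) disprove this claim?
Substituting p = 4, q = 4:
LHS = (4 + 4)² = 64
RHS = 4² + 4² = 32

Since LHS ≠ RHS, this pair disproves the claim.

Answer: Yes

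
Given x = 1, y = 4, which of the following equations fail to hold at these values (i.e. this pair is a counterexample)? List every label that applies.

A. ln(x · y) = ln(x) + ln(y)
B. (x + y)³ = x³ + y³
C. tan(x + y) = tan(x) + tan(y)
Evaluating each claim at the given values:
A. LHS = ln(4) ≈ 1.386, RHS = ln(4) ≈ 1.386 → holds here (LHS = RHS)
B. LHS = 125, RHS = 65 → fails here (LHS ≠ RHS)
C. LHS = tan(5) ≈ -3.381, RHS = tan(4) + tan(1) ≈ 2.715 → fails here (LHS ≠ RHS)

Answer: B, C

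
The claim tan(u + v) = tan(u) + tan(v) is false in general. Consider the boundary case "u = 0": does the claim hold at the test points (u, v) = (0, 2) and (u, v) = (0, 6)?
Yes, holds at both test points

At (0, 2): LHS = tan(2) ≈ -2.185, RHS = tan(2) ≈ -2.185 → equal
At (0, 6): LHS = tan(6) ≈ -0.291, RHS = tan(6) ≈ -0.291 → equal

So the claim does hold at both of these boundary points, even though it is not an identity.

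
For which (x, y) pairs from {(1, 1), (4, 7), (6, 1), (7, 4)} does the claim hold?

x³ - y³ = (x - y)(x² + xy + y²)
All pairs

Testing each pair:
(1, 1): LHS = 0, RHS = 0 → holds
(4, 7): LHS = -279, RHS = -279 → holds
(6, 1): LHS = 215, RHS = 215 → holds
(7, 4): LHS = 279, RHS = 279 → holds

Every pair satisfies the claim.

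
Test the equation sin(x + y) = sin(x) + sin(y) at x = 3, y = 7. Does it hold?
Fails

Substituting x = 3, y = 7:

LHS = sin(3 + 7) = sin(10) ≈ -0.544
RHS = sin(3) + sin(7) ≈ 0.7981

LHS ≠ RHS, so the equation does not hold at this point.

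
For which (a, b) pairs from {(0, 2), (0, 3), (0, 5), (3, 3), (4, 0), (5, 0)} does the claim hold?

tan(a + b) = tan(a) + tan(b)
(0, 2), (0, 3), (0, 5), (4, 0), (5, 0)

Testing each pair:
(0, 2): LHS = tan(2) ≈ -2.185, RHS = tan(2) ≈ -2.185 → holds
(0, 3): LHS = tan(3) ≈ -0.1425, RHS = tan(3) ≈ -0.1425 → holds
(0, 5): LHS = tan(5) ≈ -3.381, RHS = tan(5) ≈ -3.381 → holds
(3, 3): LHS = tan(6) ≈ -0.291, RHS = 2·tan(3) ≈ -0.2851 → fails
(4, 0): LHS = tan(4) ≈ 1.158, RHS = tan(4) ≈ 1.158 → holds
(5, 0): LHS = tan(5) ≈ -3.381, RHS = tan(5) ≈ -3.381 → holds

5 of 6 pairs satisfy the claim.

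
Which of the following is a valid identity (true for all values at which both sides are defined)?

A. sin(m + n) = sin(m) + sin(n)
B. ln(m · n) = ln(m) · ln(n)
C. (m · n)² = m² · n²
C

A: fails at (6, 7) — LHS = sin(13) ≈ 0.4202, RHS = sin(6) + sin(7) ≈ 0.3776.
B: fails at (2, 4) — LHS = ln(8) ≈ 2.079, RHS = ln(2)·ln(4) ≈ 0.9609.
C: holds — e.g. at (2, 3), both sides equal 36.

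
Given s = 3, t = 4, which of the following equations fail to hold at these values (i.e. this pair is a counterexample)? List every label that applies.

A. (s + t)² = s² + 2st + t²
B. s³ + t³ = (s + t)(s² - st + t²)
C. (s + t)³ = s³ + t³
C

Evaluating each claim at the given values:
A. LHS = 49, RHS = 49 → holds here (LHS = RHS)
B. LHS = 91, RHS = 91 → holds here (LHS = RHS)
C. LHS = 343, RHS = 91 → fails here (LHS ≠ RHS)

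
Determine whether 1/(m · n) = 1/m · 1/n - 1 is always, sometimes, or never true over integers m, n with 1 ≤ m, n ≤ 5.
The claim fails for every pair in the range. For instance at (m, n) = (2, 3): LHS = 1/6, RHS = -5/6.

Answer: Never true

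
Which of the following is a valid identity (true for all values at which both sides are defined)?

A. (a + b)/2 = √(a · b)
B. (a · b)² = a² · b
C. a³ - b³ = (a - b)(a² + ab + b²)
C

A: fails at (1, 3) — LHS = 2, RHS = √(3) ≈ 1.732.
B: fails at (3, 7) — LHS = 441, RHS = 63.
C: holds — e.g. at (2, 2), both sides equal 0.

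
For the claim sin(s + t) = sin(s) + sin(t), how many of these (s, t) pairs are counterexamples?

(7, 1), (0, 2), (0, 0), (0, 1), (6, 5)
Testing each pair:
(7, 1): LHS = sin(8) ≈ 0.9894, RHS = sin(7) + sin(1) ≈ 1.498 → counterexample
(0, 2): LHS = sin(2) ≈ 0.9093, RHS = sin(2) ≈ 0.9093 → satisfies claim
(0, 0): LHS = 0, RHS = 0 → satisfies claim
(0, 1): LHS = sin(1) ≈ 0.8415, RHS = sin(1) ≈ 0.8415 → satisfies claim
(6, 5): LHS = sin(11) ≈ -1, RHS = sin(5) + sin(6) ≈ -1.238 → counterexample

That makes 2 counterexamples.

Answer: 2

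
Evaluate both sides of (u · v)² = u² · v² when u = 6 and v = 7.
LHS = (6 · 7)² = 1764
RHS = 6² · 7² = 1764

LHS = RHS: the two sides agree.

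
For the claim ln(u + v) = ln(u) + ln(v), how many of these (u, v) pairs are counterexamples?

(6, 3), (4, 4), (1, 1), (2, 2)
3

Testing each pair:
(6, 3): LHS = ln(9) ≈ 2.197, RHS = ln(3) + ln(6) ≈ 2.89 → counterexample
(4, 4): LHS = ln(8) ≈ 2.079, RHS = 2·ln(4) ≈ 2.773 → counterexample
(1, 1): LHS = ln(2) ≈ 0.6931, RHS = 0 → counterexample
(2, 2): LHS = ln(4) ≈ 1.386, RHS = 2·ln(2) ≈ 1.386 → satisfies claim

That makes 3 counterexamples.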